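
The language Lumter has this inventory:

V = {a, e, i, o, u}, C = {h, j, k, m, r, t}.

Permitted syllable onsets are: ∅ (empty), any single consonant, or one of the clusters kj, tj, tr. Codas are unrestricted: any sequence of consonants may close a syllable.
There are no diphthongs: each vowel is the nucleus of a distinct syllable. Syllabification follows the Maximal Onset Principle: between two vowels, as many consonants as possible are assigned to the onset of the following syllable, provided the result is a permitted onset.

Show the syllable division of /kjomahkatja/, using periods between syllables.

kjo.mah.ka.tja

Nuclei (vowels): o, a, a, a → 4 syllables.
V1 /o/ – V2 /a/: just /m/ — single C goes to the following onset.
V2 /a/ – V3 /a/: /hk/ — longest licit onset from the right is /k/, leaving /h/ as coda.
V3 /a/ – V4 /a/: /tj/ is a licit onset in full, so it all attaches to the next syllable.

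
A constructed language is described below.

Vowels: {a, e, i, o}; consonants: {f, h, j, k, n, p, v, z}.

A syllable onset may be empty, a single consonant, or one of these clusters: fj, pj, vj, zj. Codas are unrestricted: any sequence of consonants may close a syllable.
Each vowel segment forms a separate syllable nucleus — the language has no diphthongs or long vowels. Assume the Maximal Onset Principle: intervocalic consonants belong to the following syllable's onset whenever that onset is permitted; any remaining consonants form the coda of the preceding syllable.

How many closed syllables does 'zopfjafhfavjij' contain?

Nuclei (vowels): o, a, a, i → 4 syllables.
Between /o/ (V1) and /a/ (V2): /pfj/ — longest licit onset from the right is /fj/, leaving /p/ as coda.
Between /a/ (V2) and /a/ (V3): cluster /fhf/ — the longest permitted-onset suffix is /f/; onset = /f/, preceding coda = /fh/.
Between /a/ (V3) and /i/ (V4): cluster /vj/ — /vj/ is itself a permitted onset, so the whole cluster goes right; preceding coda = ∅.
Result: zop.fjafh.fa.vjij.
Classifying each syllable: /zop/ (closed), /fjafh/ (closed), /fa/ (open), /vjij/ (closed).
Closed syllables: 3.

3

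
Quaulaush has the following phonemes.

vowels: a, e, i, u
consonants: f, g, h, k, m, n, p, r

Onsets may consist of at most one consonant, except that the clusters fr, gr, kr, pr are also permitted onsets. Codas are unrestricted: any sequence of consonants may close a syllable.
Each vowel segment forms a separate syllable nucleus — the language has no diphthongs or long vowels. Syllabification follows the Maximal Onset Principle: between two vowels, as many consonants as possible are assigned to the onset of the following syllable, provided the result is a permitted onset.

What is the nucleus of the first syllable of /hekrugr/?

e

Vowels present: e, u; each is a nucleus, giving 2 syllables.
The first nucleus (vowel 1 from the left) is /e/.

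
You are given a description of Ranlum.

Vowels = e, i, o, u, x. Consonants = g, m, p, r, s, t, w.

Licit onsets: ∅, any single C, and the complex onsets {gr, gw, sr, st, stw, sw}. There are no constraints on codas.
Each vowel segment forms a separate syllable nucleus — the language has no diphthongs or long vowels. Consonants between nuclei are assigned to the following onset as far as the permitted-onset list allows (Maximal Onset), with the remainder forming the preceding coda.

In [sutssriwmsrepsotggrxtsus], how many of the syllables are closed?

6

Vowels present: u, i, e, o, x, u; each is a nucleus, giving 6 syllables.
Between /u/ (V1) and /i/ (V2): /tssr/ splits as /ts/ + /sr/ (/sr/ is the longest suffix that is a licit onset).
Between /i/ (V2) and /e/ (V3): cluster /wmsr/ — the longest permitted-onset suffix is /sr/; onset = /sr/, preceding coda = /wm/.
Between /e/ (V3) and /o/ (V4): /ps/ splits as /p/ + /s/ (/s/ is the longest suffix that is a licit onset).
Between /o/ (V4) and /x/ (V5): /tggr/ splits as /tg/ + /gr/ (/gr/ is the longest suffix that is a licit onset).
Between /x/ (V5) and /u/ (V6): cluster /ts/ — the longest permitted-onset suffix is /s/; onset = /s/, preceding coda = /t/.
Syllabification: suts.sriwm.srep.sotg.grxt.sus.
Classifying each syllable: /suts/ (closed), /sriwm/ (closed), /srep/ (closed), /sotg/ (closed), /grxt/ (closed), /sus/ (closed).
Closed syllables: 6.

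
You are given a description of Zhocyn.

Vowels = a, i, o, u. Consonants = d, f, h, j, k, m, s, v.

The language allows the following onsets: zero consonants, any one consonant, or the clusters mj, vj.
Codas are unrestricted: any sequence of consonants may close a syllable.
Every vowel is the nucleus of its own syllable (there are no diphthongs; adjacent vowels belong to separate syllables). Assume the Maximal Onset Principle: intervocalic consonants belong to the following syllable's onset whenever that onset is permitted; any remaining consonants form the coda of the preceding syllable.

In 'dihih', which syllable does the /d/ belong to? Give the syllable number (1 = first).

1

The vowels are i, i — 2 nuclei, so 2 syllables.
V1 /i/ – V2 /i/: /h/ is a single consonant, so it becomes the next onset.
Syllabification: di.hih.
The /d/ is in the onset of syllable 1 (/di/).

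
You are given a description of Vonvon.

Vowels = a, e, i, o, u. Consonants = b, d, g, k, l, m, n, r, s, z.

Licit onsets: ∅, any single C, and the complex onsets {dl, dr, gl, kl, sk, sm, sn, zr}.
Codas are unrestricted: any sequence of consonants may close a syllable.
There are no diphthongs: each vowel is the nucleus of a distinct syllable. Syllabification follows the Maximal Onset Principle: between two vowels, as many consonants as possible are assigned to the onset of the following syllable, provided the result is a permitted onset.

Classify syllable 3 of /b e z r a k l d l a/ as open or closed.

open

Vowels present: e, a, a; each is a nucleus, giving 3 syllables.
σ1/σ2 boundary: /zr/ — entire cluster is a permitted onset → onset /zr/, coda ∅.
σ2/σ3 boundary: /kldl/ splits as /kl/ + /dl/ (/dl/ is the longest suffix that is a licit onset).
Syllabification: be.zrakl.dla.
Syllable 3 is /dla/; it ends in its nucleus with no coda, so it is open.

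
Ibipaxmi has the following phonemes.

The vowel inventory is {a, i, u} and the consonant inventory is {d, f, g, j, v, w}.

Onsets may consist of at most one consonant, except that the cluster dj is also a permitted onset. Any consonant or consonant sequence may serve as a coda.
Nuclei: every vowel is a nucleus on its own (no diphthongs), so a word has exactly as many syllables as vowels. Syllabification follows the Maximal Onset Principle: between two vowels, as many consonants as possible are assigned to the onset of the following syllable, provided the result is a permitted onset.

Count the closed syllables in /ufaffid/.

Vowels present: u, a, i; each is a nucleus, giving 3 syllables.
V1 /u/ – V2 /a/: just /f/ — single C goes to the following onset.
V2 /a/ – V3 /i/: /ff/ — longest licit onset from the right is /f/, leaving /f/ as coda.
Syllabification: u.faf.fid.
Classifying each syllable: /u/ (open), /faf/ (closed), /fid/ (closed).
Closed syllables: 2.

2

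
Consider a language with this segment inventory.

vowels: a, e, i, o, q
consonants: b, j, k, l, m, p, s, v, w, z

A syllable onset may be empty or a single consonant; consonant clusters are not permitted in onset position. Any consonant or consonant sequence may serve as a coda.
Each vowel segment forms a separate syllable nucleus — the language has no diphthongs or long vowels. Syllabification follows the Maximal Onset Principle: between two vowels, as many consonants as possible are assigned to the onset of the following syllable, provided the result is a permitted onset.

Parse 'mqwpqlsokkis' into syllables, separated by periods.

mqw.pql.sok.kis

The vowels are q, q, o, i — 4 nuclei, so 4 syllables.
V1 /q/ – V2 /q/: cluster /wp/ — the longest permitted-onset suffix is /p/; onset = /p/, preceding coda = /w/.
V2 /q/ – V3 /o/: cluster /ls/ — the longest permitted-onset suffix is /s/; onset = /s/, preceding coda = /l/.
V3 /o/ – V4 /i/: /kk/ splits as /k/ + /k/ (/k/ is the longest suffix that is a licit onset).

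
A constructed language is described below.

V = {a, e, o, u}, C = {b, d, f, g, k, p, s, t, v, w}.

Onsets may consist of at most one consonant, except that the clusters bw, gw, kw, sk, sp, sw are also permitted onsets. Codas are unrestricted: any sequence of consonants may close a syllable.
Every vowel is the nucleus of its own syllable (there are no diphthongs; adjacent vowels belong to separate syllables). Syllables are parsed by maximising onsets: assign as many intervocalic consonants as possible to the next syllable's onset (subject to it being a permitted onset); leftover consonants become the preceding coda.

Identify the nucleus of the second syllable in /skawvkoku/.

The vowels are a, o, u — 3 nuclei, so 3 syllables.
The second nucleus (vowel 2 from the left) is /o/.

o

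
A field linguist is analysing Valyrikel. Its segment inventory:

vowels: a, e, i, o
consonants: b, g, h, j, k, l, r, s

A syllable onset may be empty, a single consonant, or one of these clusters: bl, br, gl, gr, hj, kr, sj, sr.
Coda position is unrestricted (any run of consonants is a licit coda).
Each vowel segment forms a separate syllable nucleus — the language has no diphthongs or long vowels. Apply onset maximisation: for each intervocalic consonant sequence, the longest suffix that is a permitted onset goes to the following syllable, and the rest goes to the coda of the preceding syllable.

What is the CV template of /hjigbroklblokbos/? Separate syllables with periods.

Nuclei (vowels): i, o, o, o → 4 syllables.
Between /i/ (V1) and /o/ (V2): /gbr/; trying suffixes from longest down, /br/ is the first permitted one, so coda /g/ | onset /br/.
Between /o/ (V2) and /o/ (V3): /klbl/ — longest licit onset from the right is /bl/, leaving /kl/ as coda.
Between /o/ (V3) and /o/ (V4): /kb/ splits as /k/ + /b/ (/b/ is the longest suffix that is a licit onset).
Putting it together: hjig.brokl.blok.bos.
Mapping each syllable to C/V: /hjig/ → CCVC, /brokl/ → CCVCC, /blok/ → CCVC, /bos/ → CVC.

CCVC.CCVCC.CCVC.CVC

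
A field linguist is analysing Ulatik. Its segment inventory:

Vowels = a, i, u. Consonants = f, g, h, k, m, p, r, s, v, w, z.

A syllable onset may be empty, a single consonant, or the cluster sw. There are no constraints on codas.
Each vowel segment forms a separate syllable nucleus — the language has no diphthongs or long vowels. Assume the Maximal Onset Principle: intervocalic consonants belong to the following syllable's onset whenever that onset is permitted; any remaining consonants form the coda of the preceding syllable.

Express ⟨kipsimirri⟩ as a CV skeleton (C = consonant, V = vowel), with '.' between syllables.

Vowels present: i, i, i, i; each is a nucleus, giving 4 syllables.
Between /i/ (V1) and /i/ (V2): /ps/ — longest licit onset from the right is /s/, leaving /p/ as coda.
Between /i/ (V2) and /i/ (V3): /m/ is a single consonant, so it becomes the next onset.
Between /i/ (V3) and /i/ (V4): /rr/ — longest licit onset from the right is /r/, leaving /r/ as coda.
Result: kip.si.mir.ri.
Mapping each syllable to C/V: /kip/ → CVC, /si/ → CV, /mir/ → CVC, /ri/ → CV.

CVC.CV.CVC.CV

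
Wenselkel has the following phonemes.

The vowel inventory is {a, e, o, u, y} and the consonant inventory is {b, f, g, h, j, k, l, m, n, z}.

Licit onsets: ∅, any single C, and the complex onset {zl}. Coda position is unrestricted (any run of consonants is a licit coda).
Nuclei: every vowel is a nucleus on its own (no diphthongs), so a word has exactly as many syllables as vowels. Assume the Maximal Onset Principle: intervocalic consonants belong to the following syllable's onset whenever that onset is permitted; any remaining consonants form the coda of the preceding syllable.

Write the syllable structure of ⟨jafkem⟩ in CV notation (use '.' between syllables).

CVC.CVC

The vowels are a, e — 2 nuclei, so 2 syllables.
σ1/σ2 boundary: /fk/; trying suffixes from longest down, /k/ is the first permitted one, so coda /f/ | onset /k/.
Result: jaf.kem.
Mapping each syllable to C/V: /jaf/ → CVC, /kem/ → CVC.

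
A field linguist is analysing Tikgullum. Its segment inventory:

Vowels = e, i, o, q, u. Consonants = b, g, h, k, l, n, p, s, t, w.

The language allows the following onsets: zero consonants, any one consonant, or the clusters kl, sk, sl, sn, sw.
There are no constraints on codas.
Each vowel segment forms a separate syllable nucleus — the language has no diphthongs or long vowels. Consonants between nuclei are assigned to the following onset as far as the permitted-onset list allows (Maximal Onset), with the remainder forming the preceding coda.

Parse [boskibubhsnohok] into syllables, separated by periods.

bo.ski.bubh.sno.hok

Vowels present: o, i, u, o, o; each is a nucleus, giving 5 syllables.
/o…i/ gap (V1→V2): /sk/ — entire cluster is a permitted onset → onset /sk/, coda ∅.
/i…u/ gap (V2→V3): just /b/ — single C goes to the following onset.
/u…o/ gap (V3→V4): /bhsn/ splits as /bh/ + /sn/ (/sn/ is the longest suffix that is a licit onset).
/o…o/ gap (V4→V5): just /h/ — single C goes to the following onset.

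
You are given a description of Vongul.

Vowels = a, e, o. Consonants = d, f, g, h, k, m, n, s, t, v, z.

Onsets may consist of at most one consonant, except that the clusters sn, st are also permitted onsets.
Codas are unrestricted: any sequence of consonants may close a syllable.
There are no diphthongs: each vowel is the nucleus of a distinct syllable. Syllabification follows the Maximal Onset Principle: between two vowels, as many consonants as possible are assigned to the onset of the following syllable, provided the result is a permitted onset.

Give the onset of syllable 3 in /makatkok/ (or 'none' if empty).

Nuclei (vowels): a, a, o → 3 syllables.
V1 /a/ – V2 /a/: /k/ → onset of the next syllable (single consonants are always licit onsets).
V2 /a/ – V3 /o/: /tk/ — longest licit onset from the right is /k/, leaving /t/ as coda.
Result: ma.kat.kok.
Syllable 3 is /kok/: onset /k/, nucleus /o/, coda /k/.

k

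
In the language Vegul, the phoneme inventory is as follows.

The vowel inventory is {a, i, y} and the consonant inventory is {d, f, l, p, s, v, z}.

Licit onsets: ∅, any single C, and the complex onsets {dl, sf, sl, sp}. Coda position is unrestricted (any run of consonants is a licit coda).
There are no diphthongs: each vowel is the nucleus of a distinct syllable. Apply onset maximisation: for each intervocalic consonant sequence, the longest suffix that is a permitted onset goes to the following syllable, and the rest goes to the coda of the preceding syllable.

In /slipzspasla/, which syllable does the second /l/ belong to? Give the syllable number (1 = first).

3

The vowels are i, a, a — 3 nuclei, so 3 syllables.
/i…a/ gap (V1→V2): /pzsp/ — longest licit onset from the right is /sp/, leaving /pz/ as coda.
/a…a/ gap (V2→V3): /sl/ is a licit onset in full, so it all attaches to the next syllable.
So the parse is slipz.spa.sla.
The second /l/ is in the onset of syllable 3 (/sla/).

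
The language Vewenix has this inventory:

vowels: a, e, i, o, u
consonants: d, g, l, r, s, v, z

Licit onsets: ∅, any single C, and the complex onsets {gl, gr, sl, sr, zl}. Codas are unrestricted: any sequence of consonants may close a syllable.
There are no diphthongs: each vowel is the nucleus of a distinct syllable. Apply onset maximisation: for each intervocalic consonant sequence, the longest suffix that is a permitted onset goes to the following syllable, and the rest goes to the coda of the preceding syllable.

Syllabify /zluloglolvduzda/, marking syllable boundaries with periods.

zlu.lo.glolv.duz.da

Nuclei (vowels): u, o, o, u, a → 5 syllables.
V1 /u/ – V2 /o/: /l/ is a single consonant, so it becomes the next onset.
V2 /o/ – V3 /o/: /gl/ is a licit onset in full, so it all attaches to the next syllable.
V3 /o/ – V4 /u/: cluster /lvd/ — the longest permitted-onset suffix is /d/; onset = /d/, preceding coda = /lv/.
V4 /u/ – V5 /a/: /zd/ splits as /z/ + /d/ (/d/ is the longest suffix that is a licit onset).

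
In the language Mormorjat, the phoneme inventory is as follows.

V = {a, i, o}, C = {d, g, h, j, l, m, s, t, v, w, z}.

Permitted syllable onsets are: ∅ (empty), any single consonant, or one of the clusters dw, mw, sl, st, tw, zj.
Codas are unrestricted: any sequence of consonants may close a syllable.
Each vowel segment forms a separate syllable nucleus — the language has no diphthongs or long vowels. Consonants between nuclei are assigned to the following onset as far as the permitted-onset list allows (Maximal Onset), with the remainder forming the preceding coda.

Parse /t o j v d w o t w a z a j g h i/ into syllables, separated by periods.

tojv.dwo.twa.zajg.hi

Vowels present: o, o, a, a, i; each is a nucleus, giving 5 syllables.
Between /o/ (V1) and /o/ (V2): /jvdw/; trying suffixes from longest down, /dw/ is the first permitted one, so coda /jv/ | onset /dw/.
Between /o/ (V2) and /a/ (V3): /tw/ — entire cluster is a permitted onset → onset /tw/, coda ∅.
Between /a/ (V3) and /a/ (V4): /z/ → onset of the next syllable (single consonants are always licit onsets).
Between /a/ (V4) and /i/ (V5): cluster /jgh/ — the longest permitted-onset suffix is /h/; onset = /h/, preceding coda = /jg/.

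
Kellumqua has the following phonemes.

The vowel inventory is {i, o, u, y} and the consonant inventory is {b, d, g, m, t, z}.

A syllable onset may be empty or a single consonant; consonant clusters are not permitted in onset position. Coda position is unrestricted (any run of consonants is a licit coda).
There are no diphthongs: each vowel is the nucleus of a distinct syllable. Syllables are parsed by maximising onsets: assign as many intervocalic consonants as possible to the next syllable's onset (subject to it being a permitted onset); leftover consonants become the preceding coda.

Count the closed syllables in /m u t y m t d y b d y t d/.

3

Nuclei (vowels): u, y, y, y → 4 syllables.
σ1/σ2 boundary: just /t/ — single C goes to the following onset.
σ2/σ3 boundary: /mtd/ — longest licit onset from the right is /d/, leaving /mt/ as coda.
σ3/σ4 boundary: /bd/; trying suffixes from longest down, /d/ is the first permitted one, so coda /b/ | onset /d/.
Putting it together: mu.tymt.dyb.dytd.
Classifying each syllable: /mu/ (open), /tymt/ (closed), /dyb/ (closed), /dytd/ (closed).
Closed syllables: 3.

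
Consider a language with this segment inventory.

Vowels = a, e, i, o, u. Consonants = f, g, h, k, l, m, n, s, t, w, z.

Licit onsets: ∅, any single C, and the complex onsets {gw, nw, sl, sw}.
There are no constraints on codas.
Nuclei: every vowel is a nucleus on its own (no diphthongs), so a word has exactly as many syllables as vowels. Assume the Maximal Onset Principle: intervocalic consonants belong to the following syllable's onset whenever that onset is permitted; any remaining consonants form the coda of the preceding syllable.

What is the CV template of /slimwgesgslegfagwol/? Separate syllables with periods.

Nuclei (vowels): i, e, e, a, o → 5 syllables.
σ1/σ2 boundary: /mwg/ splits as /mw/ + /g/ (/g/ is the longest suffix that is a licit onset).
σ2/σ3 boundary: cluster /sgsl/ — the longest permitted-onset suffix is /sl/; onset = /sl/, preceding coda = /sg/.
σ3/σ4 boundary: /gf/ — longest licit onset from the right is /f/, leaving /g/ as coda.
σ4/σ5 boundary: /gw/ — entire cluster is a permitted onset → onset /gw/, coda ∅.
Syllabification: slimw.gesg.sleg.fa.gwol.
Mapping each syllable to C/V: /slimw/ → CCVCC, /gesg/ → CVCC, /sleg/ → CCVC, /fa/ → CV, /gwol/ → CCVC.

CCVCC.CVCC.CCVC.CV.CCVC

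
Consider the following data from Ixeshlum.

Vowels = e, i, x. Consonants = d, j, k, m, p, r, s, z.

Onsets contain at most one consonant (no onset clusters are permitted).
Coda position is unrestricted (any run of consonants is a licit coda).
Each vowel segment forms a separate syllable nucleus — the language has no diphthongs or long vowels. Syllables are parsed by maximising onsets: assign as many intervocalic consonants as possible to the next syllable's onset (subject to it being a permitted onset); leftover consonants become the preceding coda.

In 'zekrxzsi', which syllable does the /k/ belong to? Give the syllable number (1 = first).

Vowels present: e, x, i; each is a nucleus, giving 3 syllables.
/e…x/ gap (V1→V2): cluster /kr/ — the longest permitted-onset suffix is /r/; onset = /r/, preceding coda = /k/.
/x…i/ gap (V2→V3): /zs/ splits as /z/ + /s/ (/s/ is the longest suffix that is a licit onset).
Putting it together: zek.rxz.si.
The /k/ is in the coda of syllable 1 (/zek/).

1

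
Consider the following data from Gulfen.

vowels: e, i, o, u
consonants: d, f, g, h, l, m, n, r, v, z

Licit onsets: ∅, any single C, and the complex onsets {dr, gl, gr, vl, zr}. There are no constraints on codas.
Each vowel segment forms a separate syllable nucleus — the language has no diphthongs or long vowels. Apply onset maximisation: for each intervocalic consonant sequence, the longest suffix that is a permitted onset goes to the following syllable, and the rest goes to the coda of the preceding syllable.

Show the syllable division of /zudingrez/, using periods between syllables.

zu.din.grez

The vowels are u, i, e — 3 nuclei, so 3 syllables.
σ1/σ2 boundary: /d/ → onset of the next syllable (single consonants are always licit onsets).
σ2/σ3 boundary: /ngr/ — longest licit onset from the right is /gr/, leaving /n/ as coda.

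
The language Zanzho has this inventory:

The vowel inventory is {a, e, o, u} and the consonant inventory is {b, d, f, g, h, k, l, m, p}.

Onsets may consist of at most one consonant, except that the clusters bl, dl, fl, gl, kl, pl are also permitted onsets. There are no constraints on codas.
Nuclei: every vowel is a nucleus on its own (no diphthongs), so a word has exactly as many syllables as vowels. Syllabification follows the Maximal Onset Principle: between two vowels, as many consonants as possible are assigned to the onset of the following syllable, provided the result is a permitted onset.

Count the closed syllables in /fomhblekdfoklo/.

2

The vowels are o, e, o, o — 4 nuclei, so 4 syllables.
σ1/σ2 boundary: /mhbl/ — longest licit onset from the right is /bl/, leaving /mh/ as coda.
σ2/σ3 boundary: /kdf/; trying suffixes from longest down, /f/ is the first permitted one, so coda /kd/ | onset /f/.
σ3/σ4 boundary: cluster /kl/ — /kl/ is itself a permitted onset, so the whole cluster goes right; preceding coda = ∅.
Syllabification: fomh.blekd.fo.klo.
Classifying each syllable: /fomh/ (closed), /blekd/ (closed), /fo/ (open), /klo/ (open).
Closed syllables: 2.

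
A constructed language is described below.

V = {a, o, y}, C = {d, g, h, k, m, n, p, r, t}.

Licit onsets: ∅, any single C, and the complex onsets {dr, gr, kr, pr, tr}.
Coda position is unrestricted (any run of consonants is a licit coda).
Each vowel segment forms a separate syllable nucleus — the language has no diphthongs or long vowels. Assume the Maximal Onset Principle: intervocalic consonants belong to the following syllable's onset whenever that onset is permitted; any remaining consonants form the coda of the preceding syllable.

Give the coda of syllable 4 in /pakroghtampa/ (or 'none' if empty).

Vowels present: a, o, a, a; each is a nucleus, giving 4 syllables.
/a…o/ gap (V1→V2): /kr/ — entire cluster is a permitted onset → onset /kr/, coda ∅.
/o…a/ gap (V2→V3): /ght/; trying suffixes from longest down, /t/ is the first permitted one, so coda /gh/ | onset /t/.
/a…a/ gap (V3→V4): cluster /mp/ — the longest permitted-onset suffix is /p/; onset = /p/, preceding coda = /m/.
Result: pa.krogh.tam.pa.
Syllable 4 is /pa/: onset /p/, nucleus /a/, coda ∅.

none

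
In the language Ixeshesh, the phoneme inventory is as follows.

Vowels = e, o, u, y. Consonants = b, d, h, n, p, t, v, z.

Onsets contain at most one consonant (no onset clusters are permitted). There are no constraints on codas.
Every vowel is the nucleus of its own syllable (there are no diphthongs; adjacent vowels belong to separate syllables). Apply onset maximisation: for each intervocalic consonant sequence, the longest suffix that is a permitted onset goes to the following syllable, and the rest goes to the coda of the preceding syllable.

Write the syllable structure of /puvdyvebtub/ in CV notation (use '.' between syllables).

The vowels are u, y, e, u — 4 nuclei, so 4 syllables.
σ1/σ2 boundary: /vd/ splits as /v/ + /d/ (/d/ is the longest suffix that is a licit onset).
σ2/σ3 boundary: /v/ is a single consonant, so it becomes the next onset.
σ3/σ4 boundary: /bt/; trying suffixes from longest down, /t/ is the first permitted one, so coda /b/ | onset /t/.
Putting it together: puv.dy.veb.tub.
Mapping each syllable to C/V: /puv/ → CVC, /dy/ → CV, /veb/ → CVC, /tub/ → CVC.

CVC.CV.CVC.CVC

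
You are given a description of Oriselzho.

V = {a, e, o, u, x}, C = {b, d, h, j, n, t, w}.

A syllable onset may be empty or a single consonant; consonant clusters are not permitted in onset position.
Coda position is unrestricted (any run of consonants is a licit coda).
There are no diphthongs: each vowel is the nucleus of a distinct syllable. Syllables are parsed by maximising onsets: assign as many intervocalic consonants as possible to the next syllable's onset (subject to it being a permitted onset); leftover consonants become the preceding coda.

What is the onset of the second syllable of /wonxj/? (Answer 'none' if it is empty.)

Nuclei (vowels): o, x → 2 syllables.
Between /o/ (V1) and /x/ (V2): /n/ → onset of the next syllable (single consonants are always licit onsets).
Putting it together: wo.nxj.
Syllable 2 is /nxj/: onset /n/, nucleus /x/, coda /j/.

n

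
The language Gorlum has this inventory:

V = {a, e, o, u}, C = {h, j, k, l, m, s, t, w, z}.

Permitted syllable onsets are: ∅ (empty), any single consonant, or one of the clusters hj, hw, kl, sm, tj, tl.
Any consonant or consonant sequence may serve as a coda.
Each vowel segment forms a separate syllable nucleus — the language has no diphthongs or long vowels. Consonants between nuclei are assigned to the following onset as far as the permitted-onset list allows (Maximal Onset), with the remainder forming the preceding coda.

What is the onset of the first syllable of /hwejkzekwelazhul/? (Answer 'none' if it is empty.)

Nuclei (vowels): e, e, e, a, u → 5 syllables.
V1 /e/ – V2 /e/: cluster /jkz/ — the longest permitted-onset suffix is /z/; onset = /z/, preceding coda = /jk/.
V2 /e/ – V3 /e/: /kw/; trying suffixes from longest down, /w/ is the first permitted one, so coda /k/ | onset /w/.
V3 /e/ – V4 /a/: /l/ is a single consonant, so it becomes the next onset.
V4 /a/ – V5 /u/: /zh/ — longest licit onset from the right is /h/, leaving /z/ as coda.
Result: hwejk.zek.we.laz.hul.
Syllable 1 is /hwejk/: onset /hw/, nucleus /e/, coda /jk/.

hw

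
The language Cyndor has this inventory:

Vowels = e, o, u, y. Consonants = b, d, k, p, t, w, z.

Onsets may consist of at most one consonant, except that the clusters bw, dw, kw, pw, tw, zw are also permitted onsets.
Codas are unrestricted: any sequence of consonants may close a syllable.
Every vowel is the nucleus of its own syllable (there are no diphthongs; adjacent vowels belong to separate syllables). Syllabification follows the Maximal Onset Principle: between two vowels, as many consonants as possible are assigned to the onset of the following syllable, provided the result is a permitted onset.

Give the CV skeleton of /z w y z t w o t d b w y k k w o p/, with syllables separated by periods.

The vowels are y, o, y, o — 4 nuclei, so 4 syllables.
σ1/σ2 boundary: /ztw/ splits as /z/ + /tw/ (/tw/ is the longest suffix that is a licit onset).
σ2/σ3 boundary: cluster /tdbw/ — the longest permitted-onset suffix is /bw/; onset = /bw/, preceding coda = /td/.
σ3/σ4 boundary: cluster /kkw/ — the longest permitted-onset suffix is /kw/; onset = /kw/, preceding coda = /k/.
So the parse is zwyz.twotd.bwyk.kwop.
Mapping each syllable to C/V: /zwyz/ → CCVC, /twotd/ → CCVCC, /bwyk/ → CCVC, /kwop/ → CCVC.

CCVC.CCVCC.CCVC.CCVC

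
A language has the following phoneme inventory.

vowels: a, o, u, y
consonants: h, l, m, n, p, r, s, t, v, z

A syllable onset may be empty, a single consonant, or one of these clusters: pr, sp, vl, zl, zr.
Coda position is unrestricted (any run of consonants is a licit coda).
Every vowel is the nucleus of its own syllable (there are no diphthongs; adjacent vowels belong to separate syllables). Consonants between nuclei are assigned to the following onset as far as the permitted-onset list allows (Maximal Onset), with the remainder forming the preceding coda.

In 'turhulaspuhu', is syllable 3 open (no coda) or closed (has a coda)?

open

Vowels present: u, u, a, u, u; each is a nucleus, giving 5 syllables.
σ1/σ2 boundary: /rh/ splits as /r/ + /h/ (/h/ is the longest suffix that is a licit onset).
σ2/σ3 boundary: /l/ → onset of the next syllable (single consonants are always licit onsets).
σ3/σ4 boundary: /sp/ — entire cluster is a permitted onset → onset /sp/, coda ∅.
σ4/σ5 boundary: just /h/ — single C goes to the following onset.
Result: tur.hu.la.spu.hu.
Syllable 3 is /la/; it ends in its nucleus with no coda, so it is open.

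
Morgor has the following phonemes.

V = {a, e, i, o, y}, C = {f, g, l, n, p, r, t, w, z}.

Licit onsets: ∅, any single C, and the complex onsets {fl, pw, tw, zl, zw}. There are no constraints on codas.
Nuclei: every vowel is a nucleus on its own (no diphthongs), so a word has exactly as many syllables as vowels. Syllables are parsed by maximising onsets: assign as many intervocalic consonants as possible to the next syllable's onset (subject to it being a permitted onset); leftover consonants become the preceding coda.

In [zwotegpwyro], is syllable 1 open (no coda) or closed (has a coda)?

The vowels are o, e, y, o — 4 nuclei, so 4 syllables.
Between /o/ (V1) and /e/ (V2): /t/ is a single consonant, so it becomes the next onset.
Between /e/ (V2) and /y/ (V3): /gpw/ — longest licit onset from the right is /pw/, leaving /g/ as coda.
Between /y/ (V3) and /o/ (V4): /r/ → onset of the next syllable (single consonants are always licit onsets).
Syllabification: zwo.teg.pwy.ro.
Syllable 1 is /zwo/; it ends in its nucleus with no coda, so it is open.

open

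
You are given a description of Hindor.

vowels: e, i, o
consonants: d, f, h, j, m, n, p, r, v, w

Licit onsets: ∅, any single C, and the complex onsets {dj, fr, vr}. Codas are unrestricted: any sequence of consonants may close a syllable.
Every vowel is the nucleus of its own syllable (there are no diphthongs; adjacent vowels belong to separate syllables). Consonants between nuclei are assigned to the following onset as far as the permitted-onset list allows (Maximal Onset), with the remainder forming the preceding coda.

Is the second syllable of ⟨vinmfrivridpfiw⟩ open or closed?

The vowels are i, i, i, i — 4 nuclei, so 4 syllables.
σ1/σ2 boundary: /nmfr/; trying suffixes from longest down, /fr/ is the first permitted one, so coda /nm/ | onset /fr/.
σ2/σ3 boundary: /vr/ — entire cluster is a permitted onset → onset /vr/, coda ∅.
σ3/σ4 boundary: cluster /dpf/ — the longest permitted-onset suffix is /f/; onset = /f/, preceding coda = /dp/.
Syllabification: vinm.fri.vridp.fiw.
Syllable 2 is /fri/; it ends in its nucleus with no coda, so it is open.

open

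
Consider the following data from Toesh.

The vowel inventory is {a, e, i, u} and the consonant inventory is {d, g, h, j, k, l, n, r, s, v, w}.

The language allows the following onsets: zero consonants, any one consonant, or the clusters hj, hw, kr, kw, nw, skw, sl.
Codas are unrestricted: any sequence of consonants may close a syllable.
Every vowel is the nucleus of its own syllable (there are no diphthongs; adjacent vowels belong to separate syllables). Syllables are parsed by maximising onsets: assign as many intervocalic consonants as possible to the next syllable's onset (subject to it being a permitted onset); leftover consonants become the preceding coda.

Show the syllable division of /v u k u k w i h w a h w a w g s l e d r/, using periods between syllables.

vu.ku.kwi.hwa.hwawg.sledr

The vowels are u, u, i, a, a, e — 6 nuclei, so 6 syllables.
V1 /u/ – V2 /u/: /k/ → onset of the next syllable (single consonants are always licit onsets).
V2 /u/ – V3 /i/: cluster /kw/ — /kw/ is itself a permitted onset, so the whole cluster goes right; preceding coda = ∅.
V3 /i/ – V4 /a/: /hw/ — entire cluster is a permitted onset → onset /hw/, coda ∅.
V4 /a/ – V5 /a/: /hw/ is a licit onset in full, so it all attaches to the next syllable.
V5 /a/ – V6 /e/: /wgsl/ splits as /wg/ + /sl/ (/sl/ is the longest suffix that is a licit onset).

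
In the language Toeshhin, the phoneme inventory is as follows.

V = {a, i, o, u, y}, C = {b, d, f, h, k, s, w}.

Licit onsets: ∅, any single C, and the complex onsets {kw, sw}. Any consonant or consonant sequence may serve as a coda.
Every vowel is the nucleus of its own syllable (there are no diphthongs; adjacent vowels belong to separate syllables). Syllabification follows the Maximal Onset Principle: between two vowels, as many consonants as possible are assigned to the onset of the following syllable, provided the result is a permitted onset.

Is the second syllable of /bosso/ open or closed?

Nuclei (vowels): o, o → 2 syllables.
Between /o/ (V1) and /o/ (V2): /ss/; trying suffixes from longest down, /s/ is the first permitted one, so coda /s/ | onset /s/.
Syllabification: bos.so.
Syllable 2 is /so/; it ends in its nucleus with no coda, so it is open.

open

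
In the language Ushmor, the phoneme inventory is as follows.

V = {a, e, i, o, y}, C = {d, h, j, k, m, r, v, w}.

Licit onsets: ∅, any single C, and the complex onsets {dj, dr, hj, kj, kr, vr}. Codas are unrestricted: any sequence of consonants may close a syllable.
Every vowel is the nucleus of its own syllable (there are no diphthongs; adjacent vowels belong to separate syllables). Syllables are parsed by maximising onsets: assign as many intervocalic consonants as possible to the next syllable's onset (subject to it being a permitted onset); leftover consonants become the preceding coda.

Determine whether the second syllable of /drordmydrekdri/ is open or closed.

open

Vowels present: o, y, e, i; each is a nucleus, giving 4 syllables.
σ1/σ2 boundary: cluster /rdm/ — the longest permitted-onset suffix is /m/; onset = /m/, preceding coda = /rd/.
σ2/σ3 boundary: cluster /dr/ — /dr/ is itself a permitted onset, so the whole cluster goes right; preceding coda = ∅.
σ3/σ4 boundary: /kdr/ — longest licit onset from the right is /dr/, leaving /k/ as coda.
Putting it together: drord.my.drek.dri.
Syllable 2 is /my/; it ends in its nucleus with no coda, so it is open.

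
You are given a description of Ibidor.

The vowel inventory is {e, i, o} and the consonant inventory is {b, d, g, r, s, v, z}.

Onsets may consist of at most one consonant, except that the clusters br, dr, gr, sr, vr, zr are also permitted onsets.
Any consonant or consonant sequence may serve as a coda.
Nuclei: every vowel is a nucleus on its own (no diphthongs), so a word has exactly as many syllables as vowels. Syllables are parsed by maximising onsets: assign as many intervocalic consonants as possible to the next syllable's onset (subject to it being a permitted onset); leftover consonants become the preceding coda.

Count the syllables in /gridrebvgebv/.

3

Vowels present: i, e, e; each is a nucleus, giving 3 syllables.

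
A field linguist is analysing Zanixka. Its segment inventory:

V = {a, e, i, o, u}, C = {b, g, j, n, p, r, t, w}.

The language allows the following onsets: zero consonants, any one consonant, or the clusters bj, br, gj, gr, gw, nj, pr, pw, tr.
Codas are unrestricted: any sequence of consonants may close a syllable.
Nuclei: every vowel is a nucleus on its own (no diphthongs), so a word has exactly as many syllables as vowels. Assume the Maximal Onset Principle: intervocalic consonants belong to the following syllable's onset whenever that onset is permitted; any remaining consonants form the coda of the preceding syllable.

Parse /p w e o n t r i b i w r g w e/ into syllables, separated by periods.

Nuclei (vowels): e, o, i, i, e → 5 syllables.
V1 /e/ – V2 /o/: no consonants, so the boundary falls immediately after /e/.
V2 /o/ – V3 /i/: cluster /ntr/ — the longest permitted-onset suffix is /tr/; onset = /tr/, preceding coda = /n/.
V3 /i/ – V4 /i/: /b/ is a single consonant, so it becomes the next onset.
V4 /i/ – V5 /e/: cluster /wrgw/ — the longest permitted-onset suffix is /gw/; onset = /gw/, preceding coda = /wr/.

pwe.on.tri.biwr.gwe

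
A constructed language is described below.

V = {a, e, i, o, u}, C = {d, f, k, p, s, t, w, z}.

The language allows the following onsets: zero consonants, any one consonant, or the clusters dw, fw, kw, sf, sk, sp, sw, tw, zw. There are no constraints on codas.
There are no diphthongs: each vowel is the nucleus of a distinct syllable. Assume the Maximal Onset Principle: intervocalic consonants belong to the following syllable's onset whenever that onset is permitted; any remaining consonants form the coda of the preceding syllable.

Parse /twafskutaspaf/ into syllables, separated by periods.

The vowels are a, u, a, a — 4 nuclei, so 4 syllables.
Between /a/ (V1) and /u/ (V2): /fsk/ — longest licit onset from the right is /sk/, leaving /f/ as coda.
Between /u/ (V2) and /a/ (V3): /t/ is a single consonant, so it becomes the next onset.
Between /a/ (V3) and /a/ (V4): cluster /sp/ — /sp/ is itself a permitted onset, so the whole cluster goes right; preceding coda = ∅.

twaf.sku.ta.spaf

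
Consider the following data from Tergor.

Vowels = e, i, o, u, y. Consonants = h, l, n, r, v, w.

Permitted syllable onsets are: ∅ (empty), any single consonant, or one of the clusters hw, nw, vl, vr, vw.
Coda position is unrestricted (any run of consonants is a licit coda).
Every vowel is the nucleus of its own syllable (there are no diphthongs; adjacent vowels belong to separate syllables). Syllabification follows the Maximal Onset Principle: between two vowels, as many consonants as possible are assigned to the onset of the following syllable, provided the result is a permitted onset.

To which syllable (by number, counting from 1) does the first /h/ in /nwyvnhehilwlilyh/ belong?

2

Nuclei (vowels): y, e, i, i, y → 5 syllables.
V1 /y/ – V2 /e/: /vnh/; trying suffixes from longest down, /h/ is the first permitted one, so coda /vn/ | onset /h/.
V2 /e/ – V3 /i/: just /h/ — single C goes to the following onset.
V3 /i/ – V4 /i/: /lwl/ — longest licit onset from the right is /l/, leaving /lw/ as coda.
V4 /i/ – V5 /y/: /l/ is a single consonant, so it becomes the next onset.
Putting it together: nwyvn.he.hilw.li.lyh.
The first /h/ is in the onset of syllable 2 (/he/).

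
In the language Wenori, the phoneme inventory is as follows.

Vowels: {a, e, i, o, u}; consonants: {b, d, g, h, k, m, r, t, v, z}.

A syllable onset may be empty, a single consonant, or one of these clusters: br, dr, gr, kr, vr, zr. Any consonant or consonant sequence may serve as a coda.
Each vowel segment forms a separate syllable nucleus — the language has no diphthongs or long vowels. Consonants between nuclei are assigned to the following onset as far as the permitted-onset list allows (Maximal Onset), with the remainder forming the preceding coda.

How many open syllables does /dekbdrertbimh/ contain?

Nuclei (vowels): e, e, i → 3 syllables.
Between /e/ (V1) and /e/ (V2): /kbdr/ splits as /kb/ + /dr/ (/dr/ is the longest suffix that is a licit onset).
Between /e/ (V2) and /i/ (V3): /rtb/ — longest licit onset from the right is /b/, leaving /rt/ as coda.
So the parse is dekb.drert.bimh.
Classifying each syllable: /dekb/ (closed), /drert/ (closed), /bimh/ (closed).
Open syllables: 0.

0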